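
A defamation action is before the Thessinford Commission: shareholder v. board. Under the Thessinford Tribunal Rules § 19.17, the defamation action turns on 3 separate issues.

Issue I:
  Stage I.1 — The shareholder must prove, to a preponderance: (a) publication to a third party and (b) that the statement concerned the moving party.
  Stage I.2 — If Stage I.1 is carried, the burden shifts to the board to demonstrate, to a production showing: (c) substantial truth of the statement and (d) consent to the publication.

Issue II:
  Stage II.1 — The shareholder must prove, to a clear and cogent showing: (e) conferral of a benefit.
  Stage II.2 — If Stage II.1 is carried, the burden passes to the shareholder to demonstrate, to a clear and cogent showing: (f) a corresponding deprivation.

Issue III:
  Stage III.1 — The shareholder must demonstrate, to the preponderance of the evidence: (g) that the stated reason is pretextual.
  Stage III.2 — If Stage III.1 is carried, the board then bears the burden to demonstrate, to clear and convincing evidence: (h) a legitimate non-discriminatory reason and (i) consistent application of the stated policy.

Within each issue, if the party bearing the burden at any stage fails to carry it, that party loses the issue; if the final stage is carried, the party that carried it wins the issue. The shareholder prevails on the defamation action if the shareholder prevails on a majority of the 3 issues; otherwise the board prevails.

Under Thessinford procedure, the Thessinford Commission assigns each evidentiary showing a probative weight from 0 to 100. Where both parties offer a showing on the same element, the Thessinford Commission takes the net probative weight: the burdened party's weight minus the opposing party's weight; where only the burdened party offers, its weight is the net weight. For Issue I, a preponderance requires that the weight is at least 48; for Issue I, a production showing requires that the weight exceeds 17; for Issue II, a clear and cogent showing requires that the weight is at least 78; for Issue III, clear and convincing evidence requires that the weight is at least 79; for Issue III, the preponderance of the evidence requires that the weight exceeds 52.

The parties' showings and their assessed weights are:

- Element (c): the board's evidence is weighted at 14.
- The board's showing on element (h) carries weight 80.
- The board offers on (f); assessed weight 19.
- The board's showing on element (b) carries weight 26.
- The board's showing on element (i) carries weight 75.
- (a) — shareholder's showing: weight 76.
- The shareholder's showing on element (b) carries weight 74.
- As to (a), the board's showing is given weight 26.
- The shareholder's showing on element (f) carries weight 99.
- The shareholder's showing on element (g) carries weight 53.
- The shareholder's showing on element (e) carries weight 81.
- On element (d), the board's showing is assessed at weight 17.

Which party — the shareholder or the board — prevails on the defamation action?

— Issue I —
At Stage I.1 the shareholder must meet a preponderance (weight is at least 48): on (a) the weight is 76 less the opposing 26 gives net 50, ≥ 48, so (a) meets the standard; on (b) the weight is 74 less the opposing 26 gives net 48, ≥ 48, so (b) meets the standard.
  Stage I.1 is satisfied; the onus moves to the board.
At Stage I.2 the board must meet a production showing (weight exceeds 17): on (c) the weight is 14, which does not exceed 17, so (c) does not meet the standard; on (d) the weight is 17, ≤ 17, so (d) does not meet the standard.
  Stage I.2 not carried; the board fails its burden.
So the shareholder prevails on this issue.
— Issue II —
At Stage II.1 the shareholder must meet a clear and cogent showing (weight is at least 78): on (e) the weight is 81, ≥ 78, so (e) meets the standard.
  Stage II.1 carried; the burden remains with the shareholder.
At Stage II.2 the shareholder must meet a clear and cogent showing (weight is at least 78): on (f) the weight is 99 less the opposing 19 gives net 80, which does reach 78, so (f) meets the standard.
  The shareholder carries the last stage.
Every stage carried; the shareholder prevails on this issue.
— Issue III —
Stage III.1 (shareholder, the preponderance of the evidence, weight exceeds 52): (g) 53 > 52 — meets.
  Stage III.1 is satisfied; the onus moves to the board.
Stage III.2 (board, clear and convincing evidence, weight is at least 79): (h) 80 ≥ 79 — meets; (i) 75 < 79 — fails.
  Stage III.2 not carried; the board fails its burden.
The analysis ends at Stage III.2; the shareholder prevails on this issue.
Per-issue: Issue I → shareholder; Issue II → shareholder; Issue III → shareholder. The shareholder must prevail on a majority of issues; overall, the shareholder prevails.

shareholder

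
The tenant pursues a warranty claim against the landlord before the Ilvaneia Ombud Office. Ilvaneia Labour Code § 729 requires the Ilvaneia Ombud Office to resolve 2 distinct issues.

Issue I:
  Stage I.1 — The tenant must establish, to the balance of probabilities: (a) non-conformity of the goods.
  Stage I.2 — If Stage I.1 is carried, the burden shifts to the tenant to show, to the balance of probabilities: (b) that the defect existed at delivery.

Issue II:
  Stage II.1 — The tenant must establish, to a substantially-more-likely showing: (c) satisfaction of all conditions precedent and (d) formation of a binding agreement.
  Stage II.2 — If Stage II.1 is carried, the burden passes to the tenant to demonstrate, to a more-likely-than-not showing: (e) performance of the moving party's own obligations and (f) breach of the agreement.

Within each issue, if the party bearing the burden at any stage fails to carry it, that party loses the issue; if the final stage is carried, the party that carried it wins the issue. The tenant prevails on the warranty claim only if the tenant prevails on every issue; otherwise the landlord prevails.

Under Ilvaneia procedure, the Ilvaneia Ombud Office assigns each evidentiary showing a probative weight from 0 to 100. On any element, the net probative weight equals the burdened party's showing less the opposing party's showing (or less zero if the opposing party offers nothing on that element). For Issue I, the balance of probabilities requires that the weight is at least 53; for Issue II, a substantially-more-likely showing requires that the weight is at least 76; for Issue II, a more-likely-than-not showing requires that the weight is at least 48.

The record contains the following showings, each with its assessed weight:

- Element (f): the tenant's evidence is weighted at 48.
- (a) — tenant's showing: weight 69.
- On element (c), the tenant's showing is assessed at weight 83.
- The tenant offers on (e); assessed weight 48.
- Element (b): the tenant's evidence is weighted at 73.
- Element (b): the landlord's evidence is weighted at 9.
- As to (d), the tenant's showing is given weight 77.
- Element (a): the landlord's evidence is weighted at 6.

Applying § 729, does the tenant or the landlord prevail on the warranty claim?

— Issue I —
Stage I.1 — burden on tenant; standard: the balance of probabilities (weight is at least 53).
    (a): 69 − 6 = 63 ≥ 53 [met]
  All elements met. The tenant retains the burden for Stage I.2.
Stage I.2 — burden on tenant; standard: the balance of probabilities (weight is at least 53).
    (b): 73 − 9 = 64 ≥ 53 [met]
  Stage I.2 carried; the final stage is satisfied.
With every stage satisfied, the tenant prevails on this issue.
— Issue II —
Stage II.1 — burden on tenant; standard: a substantially-more-likely showing (weight is at least 76).
    (c): 83 ≥ 76 [met]
    (d): 77 ≥ 76 [met]
  Stage II.1 is satisfied; the tenant continues to bear the burden.
Stage II.2 — burden on tenant; standard: a more-likely-than-not showing (weight is at least 48).
    (e): 48 ≥ 48 [met]
    (f): 48 ≥ 48 [met]
  All elements met at the final stage.
With every stage satisfied, the tenant prevails on this issue.
Per-issue: Issue I → tenant; Issue II → tenant. The tenant must prevail on every issue; overall, the tenant prevails.

tenant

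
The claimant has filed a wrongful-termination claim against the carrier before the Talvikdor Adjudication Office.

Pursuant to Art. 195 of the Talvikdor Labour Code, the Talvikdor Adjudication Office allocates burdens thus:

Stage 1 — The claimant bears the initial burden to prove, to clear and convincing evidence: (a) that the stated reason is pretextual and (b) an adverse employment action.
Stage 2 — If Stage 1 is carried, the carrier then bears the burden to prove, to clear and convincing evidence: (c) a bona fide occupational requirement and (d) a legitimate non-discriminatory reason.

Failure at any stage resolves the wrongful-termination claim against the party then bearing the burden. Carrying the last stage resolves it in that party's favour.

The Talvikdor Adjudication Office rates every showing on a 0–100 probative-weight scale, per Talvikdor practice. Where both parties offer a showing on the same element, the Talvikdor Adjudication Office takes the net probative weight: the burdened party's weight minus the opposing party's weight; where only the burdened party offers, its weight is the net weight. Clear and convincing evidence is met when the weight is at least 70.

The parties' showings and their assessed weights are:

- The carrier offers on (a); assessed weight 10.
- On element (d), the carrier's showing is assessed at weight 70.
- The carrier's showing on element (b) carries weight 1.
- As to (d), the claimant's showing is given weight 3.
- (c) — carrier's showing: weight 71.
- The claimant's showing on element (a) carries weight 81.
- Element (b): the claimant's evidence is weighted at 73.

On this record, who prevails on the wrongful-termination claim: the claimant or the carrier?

At Stage 1 the claimant must meet clear and convincing evidence (weight is at least 70): on (a) the weight is 81 less the opposing 10 gives net 71, which does reach 70, so (a) meets the standard; on (b) the weight is 73 less the opposing 1 gives net 72, ≥ 70, so (b) meets the standard.
  All elements met. The burden passes to the carrier.
At Stage 2 the carrier must meet clear and convincing evidence (weight is at least 70): on (c) the weight is 71, ≥ 70, so (c) meets the standard; on (d) the weight is 70 less the opposing 3 gives net 67, < 70, so (d) does not meet the standard.
  Not every element is met, so the carrier fails to carry Stage 2.
The analysis ends at Stage 2; the claimant prevails.

claimant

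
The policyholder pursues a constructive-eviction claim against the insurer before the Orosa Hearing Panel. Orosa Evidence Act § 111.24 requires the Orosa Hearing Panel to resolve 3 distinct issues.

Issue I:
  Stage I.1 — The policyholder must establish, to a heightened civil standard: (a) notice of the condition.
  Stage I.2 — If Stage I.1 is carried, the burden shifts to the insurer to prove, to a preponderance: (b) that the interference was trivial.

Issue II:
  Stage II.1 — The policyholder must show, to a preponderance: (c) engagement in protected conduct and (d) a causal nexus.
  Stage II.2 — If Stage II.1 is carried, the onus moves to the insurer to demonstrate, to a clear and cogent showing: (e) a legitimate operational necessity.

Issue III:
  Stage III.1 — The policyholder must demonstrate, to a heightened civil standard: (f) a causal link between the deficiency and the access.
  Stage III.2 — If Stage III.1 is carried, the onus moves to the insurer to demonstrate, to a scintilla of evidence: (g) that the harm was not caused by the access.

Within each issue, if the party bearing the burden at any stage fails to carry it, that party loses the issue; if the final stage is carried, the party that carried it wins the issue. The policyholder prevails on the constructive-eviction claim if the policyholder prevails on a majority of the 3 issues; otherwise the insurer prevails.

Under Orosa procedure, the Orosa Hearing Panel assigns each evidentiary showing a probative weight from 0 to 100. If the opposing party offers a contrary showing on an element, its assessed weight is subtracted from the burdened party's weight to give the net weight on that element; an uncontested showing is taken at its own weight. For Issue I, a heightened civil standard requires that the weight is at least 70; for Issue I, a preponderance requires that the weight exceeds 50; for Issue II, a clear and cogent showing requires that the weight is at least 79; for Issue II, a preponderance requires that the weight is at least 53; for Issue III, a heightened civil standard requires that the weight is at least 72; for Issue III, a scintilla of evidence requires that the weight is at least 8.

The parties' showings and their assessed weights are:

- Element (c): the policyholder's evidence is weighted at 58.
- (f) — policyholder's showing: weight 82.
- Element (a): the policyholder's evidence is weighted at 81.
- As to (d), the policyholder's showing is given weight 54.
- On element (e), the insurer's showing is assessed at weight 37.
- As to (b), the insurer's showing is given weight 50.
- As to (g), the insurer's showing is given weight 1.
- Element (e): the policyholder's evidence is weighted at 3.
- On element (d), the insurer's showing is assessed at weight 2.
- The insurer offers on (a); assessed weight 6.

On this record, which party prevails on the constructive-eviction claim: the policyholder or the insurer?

policyholder

— Issue I —
At Stage I.1 the policyholder must meet a heightened civil standard (weight is at least 70): on (a) the weight is 81 less the opposing 6 gives net 75, which does reach 70, so (a) meets the standard.
  Stage I.1 is satisfied; the onus moves to the insurer.
At Stage I.2 the insurer must meet a preponderance (weight exceeds 50): on (b) the weight is 50, ≤ 50, so (b) does not meet the standard.
  The insurer does not carry Stage I.2.
The analysis ends at Stage I.2; the policyholder prevails on this issue.
— Issue II —
Stage II.1 (policyholder, a preponderance, weight is at least 53): (c) 58 ≥ 53 — meets; (d) net 54−2=52 < 53 — fails.
  Not every element is met, so the policyholder fails to carry Stage II.1.
The insurer prevails on this issue.
— Issue III —
Stage III.1 — burden on policyholder; standard: a heightened civil standard (weight is at least 72).
    (f): 82 ≥ 72 [met]
  The policyholder carries Stage III.1; the insurer now bears the burden.
Stage III.2 — burden on insurer; standard: a scintilla of evidence (weight is at least 8).
    (g): 1 < 8 [not met]
  Not every element is met, so the insurer fails to carry Stage III.2.
The analysis ends at Stage III.2; the policyholder prevails on this issue.
Per-issue: Issue I → policyholder; Issue II → insurer; Issue III → policyholder. The policyholder must prevail on a majority of issues; overall, the policyholder prevails.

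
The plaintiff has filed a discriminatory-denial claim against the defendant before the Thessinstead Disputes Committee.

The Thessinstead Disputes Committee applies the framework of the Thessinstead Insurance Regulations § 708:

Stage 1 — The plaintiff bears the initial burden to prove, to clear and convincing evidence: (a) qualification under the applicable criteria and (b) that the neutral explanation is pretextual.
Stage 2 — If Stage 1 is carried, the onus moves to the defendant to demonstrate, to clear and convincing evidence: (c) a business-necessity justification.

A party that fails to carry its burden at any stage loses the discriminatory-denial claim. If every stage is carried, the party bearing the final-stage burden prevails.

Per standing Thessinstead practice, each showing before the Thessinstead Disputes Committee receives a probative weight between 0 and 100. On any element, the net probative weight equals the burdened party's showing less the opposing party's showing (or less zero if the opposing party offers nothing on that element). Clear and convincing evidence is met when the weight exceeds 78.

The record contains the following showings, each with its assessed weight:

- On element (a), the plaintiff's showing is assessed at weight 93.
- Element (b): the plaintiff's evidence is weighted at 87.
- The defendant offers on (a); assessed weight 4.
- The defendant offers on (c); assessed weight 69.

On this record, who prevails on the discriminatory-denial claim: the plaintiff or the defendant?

plaintiff

Stage 1 (plaintiff, clear and convincing evidence, weight exceeds 78): (a) net 93−4=89 > 78 — meets; (b) 87 > 78 — meets.
  The plaintiff carries Stage 1; the defendant now bears the burden.
Stage 2 (defendant, clear and convincing evidence, weight exceeds 78): (c) 69 ≤ 78 — fails.
  Not every element is met, so the defendant fails to carry Stage 2.
The analysis ends at Stage 2; the plaintiff prevails.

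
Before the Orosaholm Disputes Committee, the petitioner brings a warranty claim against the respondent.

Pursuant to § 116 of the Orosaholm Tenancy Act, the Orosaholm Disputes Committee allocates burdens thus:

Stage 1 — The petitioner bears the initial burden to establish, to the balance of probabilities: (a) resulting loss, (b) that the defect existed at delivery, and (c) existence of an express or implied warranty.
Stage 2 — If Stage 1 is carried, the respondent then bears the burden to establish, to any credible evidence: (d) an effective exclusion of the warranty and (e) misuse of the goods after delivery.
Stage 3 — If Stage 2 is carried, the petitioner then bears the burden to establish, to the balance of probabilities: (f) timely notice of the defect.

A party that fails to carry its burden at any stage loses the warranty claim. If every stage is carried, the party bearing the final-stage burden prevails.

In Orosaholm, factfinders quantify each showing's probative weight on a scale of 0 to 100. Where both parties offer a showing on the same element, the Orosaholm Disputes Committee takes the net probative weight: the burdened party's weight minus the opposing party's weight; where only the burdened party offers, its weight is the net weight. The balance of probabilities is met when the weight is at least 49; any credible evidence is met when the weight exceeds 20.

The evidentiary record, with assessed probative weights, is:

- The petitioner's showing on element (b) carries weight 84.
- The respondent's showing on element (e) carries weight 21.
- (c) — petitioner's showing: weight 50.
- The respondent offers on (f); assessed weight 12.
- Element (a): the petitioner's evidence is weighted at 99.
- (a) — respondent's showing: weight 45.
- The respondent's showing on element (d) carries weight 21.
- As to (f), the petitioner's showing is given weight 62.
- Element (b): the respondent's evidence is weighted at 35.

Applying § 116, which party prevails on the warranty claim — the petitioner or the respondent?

Stage 1 — burden on petitioner; standard: the balance of probabilities (weight is at least 49).
    (a): 99 − 45 = 54 ≥ 49 [met]
    (b): 84 − 35 = 49 ≥ 49 [met]
    (c): 50 ≥ 49 [met]
  Stage 1 carried; the burden shifts to the respondent.
Stage 2 — burden on respondent; standard: any credible evidence (weight exceeds 20).
    (d): 21 > 20 [met]
    (e): 21 > 20 [met]
  All elements met. The burden passes to the petitioner.
Stage 3 — burden on petitioner; standard: the balance of probabilities (weight is at least 49).
    (f): 62 − 12 = 50 ≥ 49 [met]
  Stage 3 carried; the final stage is satisfied.
All stages carried — the petitioner prevails.

petitioner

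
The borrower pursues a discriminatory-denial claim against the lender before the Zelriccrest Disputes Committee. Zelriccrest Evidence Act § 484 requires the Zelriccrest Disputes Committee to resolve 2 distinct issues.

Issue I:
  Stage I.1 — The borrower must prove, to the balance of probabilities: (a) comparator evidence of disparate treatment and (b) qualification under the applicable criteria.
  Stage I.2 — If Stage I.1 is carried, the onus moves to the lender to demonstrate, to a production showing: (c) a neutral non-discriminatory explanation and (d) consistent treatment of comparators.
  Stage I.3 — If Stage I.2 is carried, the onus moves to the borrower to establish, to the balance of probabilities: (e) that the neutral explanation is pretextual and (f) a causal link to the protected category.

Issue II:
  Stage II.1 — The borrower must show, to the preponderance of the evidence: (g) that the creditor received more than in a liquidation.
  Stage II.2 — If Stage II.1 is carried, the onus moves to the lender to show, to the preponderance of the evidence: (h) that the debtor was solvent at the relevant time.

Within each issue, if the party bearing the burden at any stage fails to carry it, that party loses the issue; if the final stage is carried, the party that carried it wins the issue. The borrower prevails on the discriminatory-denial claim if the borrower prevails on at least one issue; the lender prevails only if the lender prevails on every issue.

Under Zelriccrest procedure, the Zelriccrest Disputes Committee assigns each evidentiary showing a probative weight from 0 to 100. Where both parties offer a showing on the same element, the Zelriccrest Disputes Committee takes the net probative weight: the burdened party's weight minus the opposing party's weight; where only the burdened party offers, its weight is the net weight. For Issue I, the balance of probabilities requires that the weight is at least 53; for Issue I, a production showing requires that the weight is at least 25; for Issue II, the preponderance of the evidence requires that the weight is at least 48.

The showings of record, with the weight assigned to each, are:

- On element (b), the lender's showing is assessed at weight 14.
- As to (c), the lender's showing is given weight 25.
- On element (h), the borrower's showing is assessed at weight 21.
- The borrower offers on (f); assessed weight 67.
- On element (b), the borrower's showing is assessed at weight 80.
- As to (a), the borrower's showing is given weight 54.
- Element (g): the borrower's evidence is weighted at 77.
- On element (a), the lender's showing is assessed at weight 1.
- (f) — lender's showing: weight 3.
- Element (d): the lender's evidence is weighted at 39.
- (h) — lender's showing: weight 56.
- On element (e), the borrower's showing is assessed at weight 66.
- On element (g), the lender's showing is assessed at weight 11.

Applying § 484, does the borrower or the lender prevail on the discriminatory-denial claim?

borrower

— Issue I —
Stage I.1 — burden on borrower; standard: the balance of probabilities (weight is at least 53).
    (a): 54 − 1 = 53 ≥ 53 [met]
    (b): 80 − 14 = 66 ≥ 53 [met]
  All elements met. The burden passes to the lender.
Stage I.2 — burden on lender; standard: a production showing (weight is at least 25).
    (c): 25 ≥ 25 [met]
    (d): 39 ≥ 25 [met]
  Stage I.2 is satisfied; the onus moves to the borrower.
Stage I.3 — burden on borrower; standard: the balance of probabilities (weight is at least 53).
    (e): 66 ≥ 53 [met]
    (f): 67 − 3 = 64 ≥ 53 [met]
  Stage I.3 carried; the final stage is satisfied.
With every stage satisfied, the borrower prevails on this issue.
— Issue II —
Stage II.1 — burden on borrower; standard: the preponderance of the evidence (weight is at least 48).
    (g): 77 − 11 = 66 ≥ 48 [met]
  The borrower carries Stage II.1; the lender now bears the burden.
Stage II.2 — burden on lender; standard: the preponderance of the evidence (weight is at least 48).
    (h): 56 − 21 = 35 < 48 [not met]
  Not every element is met, so the lender fails to carry Stage II.2.
The analysis ends at Stage II.2; the borrower prevails on this issue.
Per-issue: Issue I → borrower; Issue II → borrower. The borrower must prevail on at least one issue; overall, the borrower prevails.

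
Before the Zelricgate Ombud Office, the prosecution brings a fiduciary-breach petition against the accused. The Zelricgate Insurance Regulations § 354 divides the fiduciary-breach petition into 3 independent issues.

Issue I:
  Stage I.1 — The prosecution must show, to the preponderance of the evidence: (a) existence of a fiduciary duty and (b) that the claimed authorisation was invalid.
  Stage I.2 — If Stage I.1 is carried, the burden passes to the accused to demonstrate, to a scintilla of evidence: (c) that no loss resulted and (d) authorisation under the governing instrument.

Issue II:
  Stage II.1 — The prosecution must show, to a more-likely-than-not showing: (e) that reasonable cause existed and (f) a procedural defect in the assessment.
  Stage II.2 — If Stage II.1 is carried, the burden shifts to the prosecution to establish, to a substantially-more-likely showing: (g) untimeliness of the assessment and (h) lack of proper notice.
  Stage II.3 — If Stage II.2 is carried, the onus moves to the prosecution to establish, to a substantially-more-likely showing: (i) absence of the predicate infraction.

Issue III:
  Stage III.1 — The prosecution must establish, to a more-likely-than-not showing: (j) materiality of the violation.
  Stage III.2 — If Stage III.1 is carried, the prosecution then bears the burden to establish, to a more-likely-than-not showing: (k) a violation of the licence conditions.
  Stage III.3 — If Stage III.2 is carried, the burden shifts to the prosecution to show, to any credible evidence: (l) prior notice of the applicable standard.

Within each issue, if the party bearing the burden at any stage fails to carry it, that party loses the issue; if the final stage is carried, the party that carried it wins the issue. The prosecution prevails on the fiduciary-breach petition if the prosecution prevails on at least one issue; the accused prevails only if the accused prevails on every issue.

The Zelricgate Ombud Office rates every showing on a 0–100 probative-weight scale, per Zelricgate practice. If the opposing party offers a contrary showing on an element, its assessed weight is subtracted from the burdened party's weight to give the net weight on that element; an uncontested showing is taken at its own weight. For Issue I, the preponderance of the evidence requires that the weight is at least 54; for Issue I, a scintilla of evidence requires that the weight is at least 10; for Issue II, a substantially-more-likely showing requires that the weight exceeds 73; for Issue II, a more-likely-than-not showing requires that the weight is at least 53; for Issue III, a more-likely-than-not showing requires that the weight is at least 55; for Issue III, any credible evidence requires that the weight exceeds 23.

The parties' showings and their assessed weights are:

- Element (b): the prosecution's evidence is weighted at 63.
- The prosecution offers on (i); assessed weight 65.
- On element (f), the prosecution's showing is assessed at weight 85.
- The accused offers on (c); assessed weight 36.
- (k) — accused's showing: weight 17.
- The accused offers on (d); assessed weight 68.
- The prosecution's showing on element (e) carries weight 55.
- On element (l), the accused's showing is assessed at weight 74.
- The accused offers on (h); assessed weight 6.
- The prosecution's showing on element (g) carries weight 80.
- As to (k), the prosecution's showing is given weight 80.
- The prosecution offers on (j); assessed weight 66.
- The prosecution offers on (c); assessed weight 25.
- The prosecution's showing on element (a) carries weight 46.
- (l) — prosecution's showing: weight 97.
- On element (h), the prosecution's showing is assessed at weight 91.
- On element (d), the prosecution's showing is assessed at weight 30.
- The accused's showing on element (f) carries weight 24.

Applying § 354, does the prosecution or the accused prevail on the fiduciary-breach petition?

— Issue I —
Stage I.1 (prosecution, the preponderance of the evidence, weight is at least 54): (a) 46 < 54 — fails; (b) 63 ≥ 54 — meets.
  Stage I.1 not carried; the prosecution fails its burden.
The accused prevails on this issue.
— Issue II —
Stage II.1 (prosecution, a more-likely-than-not showing, weight is at least 53): (e) 55 ≥ 53 — meets; (f) net 85−24=61 ≥ 53 — meets.
  Stage II.1 is satisfied; the prosecution continues to bear the burden.
Stage II.2 (prosecution, a substantially-more-likely showing, weight exceeds 73): (g) 80 > 73 — meets; (h) net 91−6=85 > 73 — meets.
  Stage II.2 is satisfied; the prosecution continues to bear the burden.
Stage II.3 (prosecution, a substantially-more-likely showing, weight exceeds 73): (i) 65 ≤ 73 — fails.
  The prosecution does not carry Stage II.3.
The accused prevails on this issue.
— Issue III —
At Stage III.1 the prosecution must meet a more-likely-than-not showing (weight is at least 55): on (j) the weight is 66, which does reach 55, so (j) meets the standard.
  Stage III.1 is satisfied; the prosecution continues to bear the burden.
At Stage III.2 the prosecution must meet a more-likely-than-not showing (weight is at least 55): on (k) the weight is 80 less the opposing 17 gives net 63, ≥ 55, so (k) meets the standard.
  Stage III.2 is satisfied; the prosecution continues to bear the burden.
At Stage III.3 the prosecution must meet any credible evidence (weight exceeds 23): on (l) the weight is 97 less the opposing 74 gives net 23, ≤ 23, so (l) does not meet the standard.
  Not every element is met, so the prosecution fails to carry Stage III.3.
The analysis ends at Stage III.3; the accused prevails on this issue.
Per-issue: Issue I → accused; Issue II → accused; Issue III → accused. The prosecution must prevail on at least one issue; overall, the accused prevails.

accused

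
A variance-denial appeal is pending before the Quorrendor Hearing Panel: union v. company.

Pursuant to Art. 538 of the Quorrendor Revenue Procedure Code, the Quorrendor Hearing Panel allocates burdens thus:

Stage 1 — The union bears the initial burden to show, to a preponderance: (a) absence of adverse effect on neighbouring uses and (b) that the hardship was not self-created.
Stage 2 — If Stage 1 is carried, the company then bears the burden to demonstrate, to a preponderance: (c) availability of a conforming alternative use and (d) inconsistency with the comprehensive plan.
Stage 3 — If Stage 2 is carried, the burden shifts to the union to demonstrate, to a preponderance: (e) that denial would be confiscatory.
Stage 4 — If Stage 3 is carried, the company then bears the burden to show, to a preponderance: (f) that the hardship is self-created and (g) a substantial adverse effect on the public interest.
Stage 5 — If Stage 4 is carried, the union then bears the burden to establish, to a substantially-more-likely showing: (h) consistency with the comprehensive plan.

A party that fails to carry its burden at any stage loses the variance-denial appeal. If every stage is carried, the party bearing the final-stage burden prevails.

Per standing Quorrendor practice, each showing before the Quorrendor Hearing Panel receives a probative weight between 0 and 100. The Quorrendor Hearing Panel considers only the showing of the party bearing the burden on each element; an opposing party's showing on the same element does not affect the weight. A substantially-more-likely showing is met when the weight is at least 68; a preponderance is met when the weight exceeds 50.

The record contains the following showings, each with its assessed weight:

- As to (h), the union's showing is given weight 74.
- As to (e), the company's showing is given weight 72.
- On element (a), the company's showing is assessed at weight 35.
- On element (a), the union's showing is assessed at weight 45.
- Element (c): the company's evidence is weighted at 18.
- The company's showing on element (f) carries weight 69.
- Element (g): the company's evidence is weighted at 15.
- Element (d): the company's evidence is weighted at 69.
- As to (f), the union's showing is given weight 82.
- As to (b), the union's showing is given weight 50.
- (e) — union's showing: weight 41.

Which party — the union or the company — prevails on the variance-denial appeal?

At Stage 1 the union must meet a preponderance (weight exceeds 50): on (a) the weight is 45 (the company's 35 is given no effect), ≤ 50, so (a) does not meet the standard; on (b) the weight is 50, which does not exceed 50, so (b) does not meet the standard.
  The union does not carry Stage 1.
The analysis ends at Stage 1; the company prevails.

company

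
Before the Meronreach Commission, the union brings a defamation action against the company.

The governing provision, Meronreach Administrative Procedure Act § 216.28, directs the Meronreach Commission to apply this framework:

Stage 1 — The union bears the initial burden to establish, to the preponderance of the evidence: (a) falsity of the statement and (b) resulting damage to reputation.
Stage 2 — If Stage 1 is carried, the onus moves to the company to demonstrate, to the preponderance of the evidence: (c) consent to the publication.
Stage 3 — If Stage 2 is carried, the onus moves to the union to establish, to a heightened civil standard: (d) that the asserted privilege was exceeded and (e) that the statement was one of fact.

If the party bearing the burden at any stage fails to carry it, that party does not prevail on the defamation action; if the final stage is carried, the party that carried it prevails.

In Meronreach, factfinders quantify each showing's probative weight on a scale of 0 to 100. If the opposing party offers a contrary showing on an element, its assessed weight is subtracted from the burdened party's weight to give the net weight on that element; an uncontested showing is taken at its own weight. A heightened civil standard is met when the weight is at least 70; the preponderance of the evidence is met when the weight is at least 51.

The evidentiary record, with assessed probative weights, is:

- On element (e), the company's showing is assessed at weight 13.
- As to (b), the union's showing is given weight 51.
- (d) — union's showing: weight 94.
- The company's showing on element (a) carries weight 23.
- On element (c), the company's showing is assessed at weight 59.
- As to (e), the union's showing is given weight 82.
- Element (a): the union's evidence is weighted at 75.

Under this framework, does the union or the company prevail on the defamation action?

company

Stage 1 — burden on union; standard: the preponderance of the evidence (weight is at least 51).
    (a): 75 − 23 = 52 ≥ 51 [met]
    (b): 51 ≥ 51 [met]
  All elements met. The burden passes to the company.
Stage 2 — burden on company; standard: the preponderance of the evidence (weight is at least 51).
    (c): 59 ≥ 51 [met]
  Stage 2 is satisfied; the onus moves to the union.
Stage 3 — burden on union; standard: a heightened civil standard (weight is at least 70).
    (d): 94 ≥ 70 [met]
    (e): 82 − 13 = 69 < 70 [not met]
  The union does not carry Stage 3.
The company prevails.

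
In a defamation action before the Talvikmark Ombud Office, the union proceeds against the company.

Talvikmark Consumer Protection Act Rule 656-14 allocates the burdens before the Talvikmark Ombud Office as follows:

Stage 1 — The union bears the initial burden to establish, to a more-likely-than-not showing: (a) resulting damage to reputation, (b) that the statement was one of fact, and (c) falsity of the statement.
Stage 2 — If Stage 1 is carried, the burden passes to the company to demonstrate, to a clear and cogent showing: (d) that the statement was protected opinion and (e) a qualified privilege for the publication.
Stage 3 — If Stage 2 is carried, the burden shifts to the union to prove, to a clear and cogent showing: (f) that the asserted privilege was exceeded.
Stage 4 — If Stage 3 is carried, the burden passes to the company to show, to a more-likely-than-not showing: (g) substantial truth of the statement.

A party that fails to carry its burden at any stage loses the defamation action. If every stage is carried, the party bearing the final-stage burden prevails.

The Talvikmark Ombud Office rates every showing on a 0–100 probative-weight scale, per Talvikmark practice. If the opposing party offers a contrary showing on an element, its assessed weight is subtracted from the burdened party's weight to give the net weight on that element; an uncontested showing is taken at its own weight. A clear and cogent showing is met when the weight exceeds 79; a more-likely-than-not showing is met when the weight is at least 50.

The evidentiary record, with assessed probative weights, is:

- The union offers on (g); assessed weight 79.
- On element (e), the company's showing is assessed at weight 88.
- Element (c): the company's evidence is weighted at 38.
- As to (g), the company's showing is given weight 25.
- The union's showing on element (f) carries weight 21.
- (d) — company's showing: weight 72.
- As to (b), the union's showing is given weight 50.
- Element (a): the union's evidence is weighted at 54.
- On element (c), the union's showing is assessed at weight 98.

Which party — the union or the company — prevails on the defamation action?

Stage 1 (union, a more-likely-than-not showing, weight is at least 50): (a) 54 ≥ 50 — meets; (b) 50 ≥ 50 — meets; (c) net 98−38=60 ≥ 50 — meets.
  All elements met. The burden passes to the company.
Stage 2 (company, a clear and cogent showing, weight exceeds 79): (d) 72 ≤ 79 — fails; (e) 88 > 79 — meets.
  Not every element is met, so the company fails to carry Stage 2.
The union prevails.

union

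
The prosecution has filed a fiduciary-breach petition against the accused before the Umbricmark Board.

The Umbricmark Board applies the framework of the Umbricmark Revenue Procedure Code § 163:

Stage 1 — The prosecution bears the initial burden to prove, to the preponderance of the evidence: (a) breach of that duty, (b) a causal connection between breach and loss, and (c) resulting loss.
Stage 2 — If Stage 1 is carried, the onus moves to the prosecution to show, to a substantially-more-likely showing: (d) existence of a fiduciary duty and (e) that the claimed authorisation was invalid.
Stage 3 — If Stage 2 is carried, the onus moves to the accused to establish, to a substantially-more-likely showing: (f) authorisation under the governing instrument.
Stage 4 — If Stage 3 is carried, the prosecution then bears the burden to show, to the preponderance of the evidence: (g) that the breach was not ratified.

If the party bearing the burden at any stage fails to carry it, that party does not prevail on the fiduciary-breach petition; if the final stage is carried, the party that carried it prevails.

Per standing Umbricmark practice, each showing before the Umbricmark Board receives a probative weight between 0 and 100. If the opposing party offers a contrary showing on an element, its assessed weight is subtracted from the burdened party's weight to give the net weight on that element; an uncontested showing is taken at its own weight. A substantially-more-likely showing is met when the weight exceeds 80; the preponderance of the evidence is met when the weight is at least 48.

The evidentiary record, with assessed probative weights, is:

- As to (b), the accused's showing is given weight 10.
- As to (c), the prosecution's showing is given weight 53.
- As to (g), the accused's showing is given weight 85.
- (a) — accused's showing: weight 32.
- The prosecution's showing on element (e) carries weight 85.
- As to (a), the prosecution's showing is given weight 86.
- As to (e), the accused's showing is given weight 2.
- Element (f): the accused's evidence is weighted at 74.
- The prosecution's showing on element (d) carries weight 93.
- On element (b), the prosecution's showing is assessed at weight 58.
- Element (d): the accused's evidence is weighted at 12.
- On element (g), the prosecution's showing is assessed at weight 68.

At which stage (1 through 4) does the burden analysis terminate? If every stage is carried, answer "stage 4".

Stage 1 — burden on prosecution; standard: the preponderance of the evidence (weight is at least 48).
    (a): 86 − 32 = 54 ≥ 48 [met]
    (b): 58 − 10 = 48 ≥ 48 [met]
    (c): 53 ≥ 48 [met]
  All elements met. The prosecution retains the burden for Stage 2.
Stage 2 — burden on prosecution; standard: a substantially-more-likely showing (weight exceeds 80).
    (d): 93 − 12 = 81 > 80 [met]
    (e): 85 − 2 = 83 > 80 [met]
  The prosecution carries Stage 2; the accused now bears the burden.
Stage 3 — burden on accused; standard: a substantially-more-likely showing (weight exceeds 80).
    (f): 74 ≤ 80 [not met]
  Stage 3 not carried; the accused fails its burden.
The prosecution prevails.

stage 3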